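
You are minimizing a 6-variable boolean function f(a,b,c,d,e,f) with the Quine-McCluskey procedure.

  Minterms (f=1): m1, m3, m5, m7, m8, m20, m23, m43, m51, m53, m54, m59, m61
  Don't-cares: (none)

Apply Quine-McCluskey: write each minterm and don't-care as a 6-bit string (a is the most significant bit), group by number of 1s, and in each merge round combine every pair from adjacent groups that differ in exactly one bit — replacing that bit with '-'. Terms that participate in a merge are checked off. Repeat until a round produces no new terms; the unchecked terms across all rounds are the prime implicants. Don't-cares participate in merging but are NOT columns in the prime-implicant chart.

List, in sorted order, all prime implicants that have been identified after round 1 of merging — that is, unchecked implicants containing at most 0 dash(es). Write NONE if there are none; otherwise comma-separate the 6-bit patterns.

[col 0] 000001*, 000011*, 000101*, 000111*, 001000, 010100, 010111*, 101011*, 110011*, 110101*, 110110, 111011*, 111101*
[col 1] 0-0111, 000-01*, 000-11*, 0000-1*, 0001-1*, 1-1011, 11-011, 11-101
[col 2] 000--1
Prime implicants: 0-0111, 000--1, 001000, 010100, 1-1011, 11-011, 11-101, 110110

001000, 010100, 110110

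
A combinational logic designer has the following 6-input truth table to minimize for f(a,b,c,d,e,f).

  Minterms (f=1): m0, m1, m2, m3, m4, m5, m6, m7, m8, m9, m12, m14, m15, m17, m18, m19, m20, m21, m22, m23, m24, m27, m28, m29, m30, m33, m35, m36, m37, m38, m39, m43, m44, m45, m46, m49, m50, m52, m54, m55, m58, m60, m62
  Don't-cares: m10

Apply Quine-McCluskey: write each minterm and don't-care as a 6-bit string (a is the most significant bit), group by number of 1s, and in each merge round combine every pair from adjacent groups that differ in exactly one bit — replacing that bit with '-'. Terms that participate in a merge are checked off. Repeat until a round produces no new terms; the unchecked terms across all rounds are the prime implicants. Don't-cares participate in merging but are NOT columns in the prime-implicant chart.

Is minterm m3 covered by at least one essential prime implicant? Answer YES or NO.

size-2^0 implicants → 000000(✓)  000001(✓)  000010(✓)  000011(✓)  000100(✓)  000101(✓)  000110(✓)  000111(✓)  001000(✓)  001001(✓)  001010(✓)  001100(✓)  001110(✓)  001111(✓)  010001(✓)  010010(✓)  010011(✓)  010100(✓)  010101(✓)  010110(✓)  010111(✓)  011000(✓)  011011(✓)  011100(✓)  011101(✓)  011110(✓)  100001(✓)  100011(✓)  100100(✓)  100101(✓)  100110(✓)  100111(✓)  101011(✓)  101100(✓)  101101(✓)  101110(✓)  110001(✓)  110010(✓)  110100(✓)  110110(✓)  110111(✓)  111010(✓)  111100(✓)  111110(✓)
size-2^1 implicants → -00001(✓)  -00011(✓)  -00100(✓)  -00101(✓)  -00110(✓)  -00111(✓)  -01100(✓)  -01110(✓)  -10001(✓)  -10010(✓)  -10100(✓)  -10110(✓)  -10111(✓)  -11100(✓)  -11110(✓)  0-0001(✓)  0-0010(✓)  0-0011(✓)  0-0100(✓)  0-0101(✓)  0-0110(✓)  0-0111(✓)  0-1000(✓)  0-1100(✓)  0-1110(✓)  00-000(✓)  00-001(✓)  00-010(✓)  00-100(✓)  00-110(✓)  00-111(✓)  000-00(✓)  000-01(✓)  000-10(✓)  000-11(✓)  0000-0(✓)  0000-1(✓)  00000-(✓)  00001-(✓)  0001-0(✓)  0001-1(✓)  00010-(✓)  00011-(✓)  001-00(✓)  001-10(✓)  0010-0(✓)  00100-(✓)  0011-0(✓)  00111-(✓)  01-011  01-100(✓)  01-101(✓)  01-110(✓)  010-01(✓)  010-10(✓)  010-11(✓)  0100-1(✓)  01001-(✓)  0101-0(✓)  0101-1(✓)  01010-(✓)  01011-(✓)  011-00(✓)  0111-0(✓)  01110-(✓)  1-0001(✓)  1-0100(✓)  1-0110(✓)  1-0111(✓)  1-1100(✓)  1-1110(✓)  10-011  10-100(✓)  10-101(✓)  10-110(✓)  100-01(✓)  100-11(✓)  1000-1(✓)  1001-0(✓)  1001-1(✓)  10010-(✓)  10011-(✓)  1011-0(✓)  10110-(✓)  11-010(✓)  11-100(✓)  11-110(✓)  110-10(✓)  1101-0(✓)  11011-(✓)  111-10(✓)  1111-0(✓)
size-2^2 implicants → --0001  --0100(✓)  --0110(✓)  --0111(✓)  --1100(✓)  --1110(✓)  -0-100(✓)  -0-110(✓)  -00-01(✓)  -00-11(✓)  -000-1(✓)  -001-0(✓)  -001-1(✓)  -0010-(✓)  -0011-(✓)  -011-0(✓)  -1-100(✓)  -1-110(✓)  -10-10  -101-0(✓)  -1011-(✓)  -111-0(✓)  0--100(✓)  0--110(✓)  0-0-01(✓)  0-0-10(✓)  0-0-11(✓)  0-00-1(✓)  0-001-(✓)  0-01-0(✓)  0-01-1(✓)  0-010-(✓)  0-011-(✓)  0-1-00  0-11-0(✓)  00--00(✓)  00--10(✓)  00-0-0(✓)  00-00-  00-1-0(✓)  00-11-  000--0(✓)  000--1(✓)  000-0-(✓)  000-1-(✓)  0000--(✓)  0001--(✓)  001--0(✓)  01-1-0(✓)  01-10-  010--1(✓)  010-1-(✓)  0101--(✓)  1--100(✓)  1--110(✓)  1-01-0(✓)  1-011-(✓)  1-11-0(✓)  10-1-0(✓)  10-10-  100--1(✓)  1001--(✓)  11--10  11-1-0(✓)
size-2^3 implicants → ---100(✓)  ---110(✓)  --01-0(✓)  --011-  --11-0(✓)  -0-1-0(✓)  -00--1  -001--  -1-1-0(✓)  0--1-0(✓)  0-0--1  0-0-1-  0-01--  00---0  000---  1--1-0(✓)
size-2^4 implicants → ---1-0
Unchecked terms (primes): ---1-0, --0001, --011-, -00--1, -001--, -10-10, 0-0--1, 0-0-1-, 0-01--, 0-1-00, 00---0, 00-00-, 00-11-, 000---, 01-011, 01-10-, 10-011, 10-10-, 11--10
Minterm coverage:
  m0 ⊆ 00---0,00-00-,000---
  m1 ⊆ --0001,-00--1,0-0--1,00-00-,000---
  m2 ⊆ 0-0-1-,00---0,000---
  m3 ⊆ -00--1,0-0--1,0-0-1-,000---
  m4 ⊆ ---1-0,-001--,0-01--,00---0,000---
  m5 ⊆ -00--1,-001--,0-0--1,0-01--,000---
  m6 ⊆ ---1-0,--011-,-001--,0-0-1-,0-01--,00---0,00-11-,000---
  m7 ⊆ --011-,-00--1,-001--,0-0--1,0-0-1-,0-01--,00-11-,000---
  m8 ⊆ 0-1-00,00---0,00-00-
  m9 ⊆ 00-00- [E]
  m12 ⊆ ---1-0,0-1-00,00---0
  m14 ⊆ ---1-0,00---0,00-11-
  m15 ⊆ 00-11- [E]
  m17 ⊆ --0001,0-0--1
  m18 ⊆ -10-10,0-0-1-
  m19 ⊆ 0-0--1,0-0-1-,01-011
  m20 ⊆ ---1-0,0-01--,01-10-
  m21 ⊆ 0-0--1,0-01--,01-10-
  m22 ⊆ ---1-0,--011-,-10-10,0-0-1-,0-01--
  m23 ⊆ --011-,0-0--1,0-0-1-,0-01--
  m24 ⊆ 0-1-00 [E]
  m27 ⊆ 01-011 [E]
  m28 ⊆ ---1-0,0-1-00,01-10-
  m29 ⊆ 01-10- [E]
  m30 ⊆ ---1-0 [E]
  m33 ⊆ --0001,-00--1
  m35 ⊆ -00--1,10-011
  m36 ⊆ ---1-0,-001--,10-10-
  m37 ⊆ -00--1,-001--,10-10-
  m38 ⊆ ---1-0,--011-,-001--
  m39 ⊆ --011-,-00--1,-001--
  m43 ⊆ 10-011 [E]
  m44 ⊆ ---1-0,10-10-
  m45 ⊆ 10-10- [E]
  m46 ⊆ ---1-0 [E]
  m49 ⊆ --0001 [E]
  m50 ⊆ -10-10,11--10
  m52 ⊆ ---1-0 [E]
  m54 ⊆ ---1-0,--011-,-10-10,11--10
  m55 ⊆ --011- [E]
  m58 ⊆ 11--10 [E]
  m60 ⊆ ---1-0 [E]
  m62 ⊆ ---1-0,11--10
E = {---1-0, --0001, --011-, 0-1-00, 00-00-, 00-11-, 01-011, 01-10-, 10-011, 10-10-, 11--10}

NO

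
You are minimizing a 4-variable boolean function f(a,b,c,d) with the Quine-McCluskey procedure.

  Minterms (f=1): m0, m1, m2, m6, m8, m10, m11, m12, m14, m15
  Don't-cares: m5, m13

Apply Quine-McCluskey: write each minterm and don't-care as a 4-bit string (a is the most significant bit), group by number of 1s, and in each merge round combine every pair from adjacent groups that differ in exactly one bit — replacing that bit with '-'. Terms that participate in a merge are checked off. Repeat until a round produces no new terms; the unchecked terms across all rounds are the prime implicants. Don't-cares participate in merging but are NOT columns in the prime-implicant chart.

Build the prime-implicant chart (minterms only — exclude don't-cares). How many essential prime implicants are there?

Round 0: 0000✓ 0001✓ 0010✓ 0101✓ 0110✓ 1000✓ 1010✓ 1011✓ 1100✓ 1101✓ 1110✓ 1111✓
Round 1: -000✓ -010✓ -101 -110✓ 0-01 0-10✓ 00-0✓ 000- 1-00✓ 1-10✓ 1-11✓ 10-0✓ 101-✓ 11-0✓ 11-1✓ 110-✓ 111-✓
Round 2: --10 -0-0 1--0 1-1- 11--
PIs = {--10, -0-0, -101, 0-01, 000-, 1--0, 1-1-, 11--}
Coverage chart:
  m0: -0-0,000-
  m1: 0-01,000-
  m2: --10,-0-0
  m6: --10 ←essential
  m8: -0-0,1--0
  m10: --10,-0-0,1--0,1-1-
  m11: 1-1- ←essential
  m12: 1--0,11--
  m14: --10,1--0,1-1-,11--
  m15: 1-1-,11--
Essential: --10, 1-1-

2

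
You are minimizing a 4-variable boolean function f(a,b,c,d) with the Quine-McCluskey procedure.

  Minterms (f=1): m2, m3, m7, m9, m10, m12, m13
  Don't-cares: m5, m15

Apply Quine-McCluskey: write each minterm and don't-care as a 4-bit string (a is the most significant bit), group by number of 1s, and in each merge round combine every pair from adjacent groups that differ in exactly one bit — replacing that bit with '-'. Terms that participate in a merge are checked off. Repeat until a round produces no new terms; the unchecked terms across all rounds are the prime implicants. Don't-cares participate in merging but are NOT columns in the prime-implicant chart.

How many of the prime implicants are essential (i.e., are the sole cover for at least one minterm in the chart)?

[col 0] 0010*, 0011*, 0101*, 0111*, 1001*, 1010*, 1100*, 1101*, 1111*
[col 1] -010, -101*, -111*, 0-11, 001-, 01-1*, 1-01, 11-1*, 110-
[col 2] -1-1
Prime implicants: -010, -1-1, 0-11, 001-, 1-01, 110-
PI chart (minterm → PIs covering it):
  2 | -010,001-
  3 | 0-11,001-
  7 | -1-1,0-11
  9 | 1-01  (sole → essential)
  10 | -010  (sole → essential)
  12 | 110-  (sole → essential)
  13 | -1-1,1-01,110-
Essential prime implicants: -010, 1-01, 110-

3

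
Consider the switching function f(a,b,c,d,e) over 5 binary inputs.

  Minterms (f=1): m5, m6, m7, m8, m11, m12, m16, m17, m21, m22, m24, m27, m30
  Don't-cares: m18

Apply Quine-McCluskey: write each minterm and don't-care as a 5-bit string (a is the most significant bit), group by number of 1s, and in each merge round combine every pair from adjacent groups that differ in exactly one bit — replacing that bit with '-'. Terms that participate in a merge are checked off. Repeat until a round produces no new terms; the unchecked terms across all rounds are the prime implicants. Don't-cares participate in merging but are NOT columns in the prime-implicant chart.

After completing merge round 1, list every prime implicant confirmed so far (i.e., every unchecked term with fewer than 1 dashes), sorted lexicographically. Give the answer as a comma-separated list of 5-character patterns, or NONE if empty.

Round 0: 00101✓ 00110✓ 00111✓ 01000✓ 01011✓ 01100✓ 10000✓ 10001✓ 10010✓ 10101✓ 10110✓ 11000✓ 11011✓ 11110✓
Round 1: -0101 -0110 -1000 -1011 001-1 0011- 01-00 1-000 1-110 10-01 10-10 100-0 1000-
PIs = {-0101, -0110, -1000, -1011, 001-1, 0011-, 01-00, 1-000, 1-110, 10-01, 10-10, 100-0, 1000-}

NONE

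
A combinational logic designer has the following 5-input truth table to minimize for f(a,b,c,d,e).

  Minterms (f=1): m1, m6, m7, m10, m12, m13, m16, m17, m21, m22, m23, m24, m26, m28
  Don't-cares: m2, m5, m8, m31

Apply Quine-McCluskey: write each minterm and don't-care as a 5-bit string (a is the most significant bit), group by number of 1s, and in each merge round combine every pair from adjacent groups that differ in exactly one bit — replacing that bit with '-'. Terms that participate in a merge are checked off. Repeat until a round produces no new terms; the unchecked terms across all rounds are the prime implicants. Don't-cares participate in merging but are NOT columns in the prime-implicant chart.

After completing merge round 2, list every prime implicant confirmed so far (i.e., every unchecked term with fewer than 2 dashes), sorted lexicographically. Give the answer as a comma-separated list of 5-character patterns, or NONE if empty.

Round 0: 00001✓ 00010✓ 00101✓ 00110✓ 00111✓ 01000✓ 01010✓ 01100✓ 01101✓ 10000✓ 10001✓ 10101✓ 10110✓ 10111✓ 11000✓ 11010✓ 11100✓ 11111✓
Round 1: -0001✓ -0101✓ -0110✓ -0111✓ -1000✓ -1010✓ -1100✓ 0-010 0-101 00-01✓ 00-10 001-1✓ 0011-✓ 01-00✓ 010-0✓ 0110- 1-000 1-111 10-01✓ 1000- 101-1✓ 1011-✓ 11-00✓ 110-0✓
Round 2: -0-01 -01-1 -011- -1-00 -10-0
PIs = {-0-01, -01-1, -011-, -1-00, -10-0, 0-010, 0-101, 00-10, 0110-, 1-000, 1-111, 1000-}

0-010, 0-101, 00-10, 0110-, 1-000, 1-111, 1000-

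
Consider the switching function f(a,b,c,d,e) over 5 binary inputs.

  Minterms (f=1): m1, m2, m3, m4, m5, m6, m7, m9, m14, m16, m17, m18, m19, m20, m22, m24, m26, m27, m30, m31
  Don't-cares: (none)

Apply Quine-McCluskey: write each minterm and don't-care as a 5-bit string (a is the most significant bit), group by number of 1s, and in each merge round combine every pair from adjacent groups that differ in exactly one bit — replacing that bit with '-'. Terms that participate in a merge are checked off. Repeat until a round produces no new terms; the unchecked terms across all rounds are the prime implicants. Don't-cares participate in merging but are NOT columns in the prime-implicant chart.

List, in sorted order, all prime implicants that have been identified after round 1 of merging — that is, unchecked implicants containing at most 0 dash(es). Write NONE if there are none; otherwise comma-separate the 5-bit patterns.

NONE

[col 0] 00001*, 00010*, 00011*, 00100*, 00101*, 00110*, 00111*, 01001*, 01110*, 10000*, 10001*, 10010*, 10011*, 10100*, 10110*, 11000*, 11010*, 11011*, 11110*, 11111*
[col 1] -0001*, -0010*, -0011*, -0100*, -0110*, -1110*, 0-001, 0-110*, 00-01*, 00-10*, 00-11*, 000-1*, 0001-*, 001-0*, 001-1*, 0010-*, 0011-*, 1-000*, 1-010*, 1-011*, 1-110*, 10-00*, 10-10*, 100-0*, 100-1*, 1000-*, 1001-*, 101-0*, 11-10*, 11-11*, 110-0*, 1101-*, 1111-*
[col 2] --110, -0-10, -00-1, -001-, -01-0, 00--1, 00-1-, 001--, 1--10, 1-0-0, 1-01-, 10--0, 100--, 11-1-
Prime implicants: --110, -0-10, -00-1, -001-, -01-0, 0-001, 00--1, 00-1-, 001--, 1--10, 1-0-0, 1-01-, 10--0, 100--, 11-1-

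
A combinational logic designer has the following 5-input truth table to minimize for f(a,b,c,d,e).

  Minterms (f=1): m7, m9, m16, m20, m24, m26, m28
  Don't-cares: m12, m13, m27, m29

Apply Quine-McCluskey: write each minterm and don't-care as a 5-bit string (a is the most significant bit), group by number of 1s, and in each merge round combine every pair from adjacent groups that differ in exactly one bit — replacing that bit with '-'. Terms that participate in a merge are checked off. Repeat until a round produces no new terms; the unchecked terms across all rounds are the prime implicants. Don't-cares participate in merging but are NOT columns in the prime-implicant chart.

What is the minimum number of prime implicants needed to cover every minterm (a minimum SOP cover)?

4

size-2^0 implicants → 00111  01001(✓)  01100(✓)  01101(✓)  10000(✓)  10100(✓)  11000(✓)  11010(✓)  11011(✓)  11100(✓)  11101(✓)
size-2^1 implicants → -1100(✓)  -1101(✓)  01-01  0110-(✓)  1-000(✓)  1-100(✓)  10-00(✓)  11-00(✓)  110-0  1101-  1110-(✓)
size-2^2 implicants → -110-  1--00
Unchecked terms (primes): -110-, 00111, 01-01, 1--00, 110-0, 1101-
Minterm coverage:
  m7 ⊆ 00111 [E]
  m9 ⊆ 01-01 [E]
  m16 ⊆ 1--00 [E]
  m20 ⊆ 1--00 [E]
  m24 ⊆ 1--00,110-0
  m26 ⊆ 110-0,1101-
  m28 ⊆ -110-,1--00
E = {00111, 01-01, 1--00}
Petrick residual → 110-0
Cover = a'b'cde + a'bd'e + ad'e' + abc'e'  |cover|=4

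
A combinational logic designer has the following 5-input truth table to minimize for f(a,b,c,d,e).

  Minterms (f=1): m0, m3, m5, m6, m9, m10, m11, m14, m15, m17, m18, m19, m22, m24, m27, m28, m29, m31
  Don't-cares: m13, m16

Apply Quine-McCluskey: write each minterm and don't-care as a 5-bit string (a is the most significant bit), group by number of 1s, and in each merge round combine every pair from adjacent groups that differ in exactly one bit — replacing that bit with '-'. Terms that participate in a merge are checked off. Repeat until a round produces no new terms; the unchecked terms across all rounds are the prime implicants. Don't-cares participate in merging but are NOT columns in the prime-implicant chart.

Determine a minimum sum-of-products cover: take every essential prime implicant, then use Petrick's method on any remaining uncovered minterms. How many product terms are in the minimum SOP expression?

9

Round 0: 00000✓ 00011✓ 00101✓ 00110✓ 01001✓ 01010✓ 01011✓ 01101✓ 01110✓ 01111✓ 10000✓ 10001✓ 10010✓ 10011✓ 10110✓ 11000✓ 11011✓ 11100✓ 11101✓ 11111✓
Round 1: -0000 -0011✓ -0110 -1011✓ -1101✓ -1111✓ 0-011✓ 0-101 0-110 01-01✓ 01-10✓ 01-11✓ 010-1✓ 0101-✓ 011-1✓ 0111-✓ 1-000 1-011✓ 10-10 100-0✓ 100-1✓ 1000-✓ 1001-✓ 11-00 11-11✓ 111-1✓ 1110-
Round 2: --011 -1-11 -11-1 01--1 01-1- 100--
PIs = {--011, -0000, -0110, -1-11, -11-1, 0-101, 0-110, 01--1, 01-1-, 1-000, 10-10, 100--, 11-00, 1110-}
Coverage chart:
  m0: -0000 ←essential
  m3: --011 ←essential
  m5: 0-101 ←essential
  m6: -0110,0-110
  m9: 01--1 ←essential
  m10: 01-1- ←essential
  m11: --011,-1-11,01--1,01-1-
  m14: 0-110,01-1-
  m15: -1-11,-11-1,01--1,01-1-
  m17: 100-- ←essential
  m18: 10-10,100--
  m19: --011,100--
  m22: -0110,10-10
  m24: 1-000,11-00
  m27: --011,-1-11
  m28: 11-00,1110-
  m29: -11-1,1110-
  m31: -1-11,-11-1
Essential: --011, -0000, 0-101, 01--1, 01-1-, 100--
Petrick residual → -0110, -11-1, 11-00
Min cover (9 terms): c'de + b'c'd'e' + b'cde' + bce + a'cd'e + a'be + a'bd + ab'c' + abd'e'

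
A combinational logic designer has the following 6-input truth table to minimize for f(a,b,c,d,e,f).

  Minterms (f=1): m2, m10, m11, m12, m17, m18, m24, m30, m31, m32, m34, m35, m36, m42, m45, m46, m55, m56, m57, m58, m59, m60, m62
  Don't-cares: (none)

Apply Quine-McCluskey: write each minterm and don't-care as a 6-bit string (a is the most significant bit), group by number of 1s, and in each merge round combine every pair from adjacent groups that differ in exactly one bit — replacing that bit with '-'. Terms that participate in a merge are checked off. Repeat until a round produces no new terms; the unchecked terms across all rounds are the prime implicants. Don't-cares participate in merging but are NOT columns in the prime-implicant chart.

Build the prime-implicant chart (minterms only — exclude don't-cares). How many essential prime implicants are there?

13

[col 0] 000010*, 001010*, 001011*, 001100, 010001, 010010*, 011000*, 011110*, 011111*, 100000*, 100010*, 100011*, 100100*, 101010*, 101101, 101110*, 110111, 111000*, 111001*, 111010*, 111011*, 111100*, 111110*
[col 1] -00010*, -01010*, -11000, -11110, 0-0010, 00-010*, 00101-, 01111-, 1-1010*, 1-1110*, 10-010*, 100-00, 1000-0, 10001-, 101-10*, 111-00*, 111-10*, 1110-0*, 1110-1*, 11100-*, 11101-*, 1111-0*
[col 2] -0-010, 1-1-10, 111--0, 1110--
Prime implicants: -0-010, -11000, -11110, 0-0010, 00101-, 001100, 010001, 01111-, 1-1-10, 100-00, 1000-0, 10001-, 101101, 110111, 111--0, 1110--
PI chart (minterm → PIs covering it):
  2 | -0-010,0-0010
  10 | -0-010,00101-
  11 | 00101-  (sole → essential)
  12 | 001100  (sole → essential)
  17 | 010001  (sole → essential)
  18 | 0-0010  (sole → essential)
  24 | -11000  (sole → essential)
  30 | -11110,01111-
  31 | 01111-  (sole → essential)
  32 | 100-00,1000-0
  34 | -0-010,1000-0,10001-
  35 | 10001-  (sole → essential)
  36 | 100-00  (sole → essential)
  42 | -0-010,1-1-10
  45 | 101101  (sole → essential)
  46 | 1-1-10  (sole → essential)
  55 | 110111  (sole → essential)
  56 | -11000,111--0,1110--
  57 | 1110--  (sole → essential)
  58 | 1-1-10,111--0,1110--
  59 | 1110--  (sole → essential)
  60 | 111--0  (sole → essential)
  62 | -11110,1-1-10,111--0
Essential prime implicants: -11000, 0-0010, 00101-, 001100, 010001, 01111-, 1-1-10, 100-00, 10001-, 101101, 110111, 111--0, 1110--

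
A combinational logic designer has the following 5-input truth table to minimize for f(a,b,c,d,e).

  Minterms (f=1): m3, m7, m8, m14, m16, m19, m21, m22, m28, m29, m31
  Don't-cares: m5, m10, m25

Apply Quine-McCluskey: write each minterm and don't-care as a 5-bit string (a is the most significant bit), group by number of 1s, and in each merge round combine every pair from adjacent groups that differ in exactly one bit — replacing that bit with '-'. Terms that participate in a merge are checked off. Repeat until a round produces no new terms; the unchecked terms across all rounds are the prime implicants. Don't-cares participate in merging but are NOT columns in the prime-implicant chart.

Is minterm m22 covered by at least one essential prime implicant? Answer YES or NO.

YES

size-2^0 implicants → 00011(✓)  00101(✓)  00111(✓)  01000(✓)  01010(✓)  01110(✓)  10000  10011(✓)  10101(✓)  10110  11001(✓)  11100(✓)  11101(✓)  11111(✓)
size-2^1 implicants → -0011  -0101  00-11  001-1  01-10  010-0  1-101  11-01  111-1  1110-
Unchecked terms (primes): -0011, -0101, 00-11, 001-1, 01-10, 010-0, 1-101, 10000, 10110, 11-01, 111-1, 1110-
Minterm coverage:
  m3 ⊆ -0011,00-11
  m7 ⊆ 00-11,001-1
  m8 ⊆ 010-0 [E]
  m14 ⊆ 01-10 [E]
  m16 ⊆ 10000 [E]
  m19 ⊆ -0011 [E]
  m21 ⊆ -0101,1-101
  m22 ⊆ 10110 [E]
  m28 ⊆ 1110- [E]
  m29 ⊆ 1-101,11-01,111-1,1110-
  m31 ⊆ 111-1 [E]
E = {-0011, 01-10, 010-0, 10000, 10110, 111-1, 1110-}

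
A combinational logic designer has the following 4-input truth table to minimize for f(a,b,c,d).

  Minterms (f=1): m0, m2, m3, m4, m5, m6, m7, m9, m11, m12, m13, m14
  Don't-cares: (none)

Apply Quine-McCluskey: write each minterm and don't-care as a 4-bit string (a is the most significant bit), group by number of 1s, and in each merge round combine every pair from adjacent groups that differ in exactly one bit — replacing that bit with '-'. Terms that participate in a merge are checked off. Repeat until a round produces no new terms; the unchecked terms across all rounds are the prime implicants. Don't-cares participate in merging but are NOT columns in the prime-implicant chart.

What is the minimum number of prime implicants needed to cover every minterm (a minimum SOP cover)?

5

size-2^0 implicants → 0000(✓)  0010(✓)  0011(✓)  0100(✓)  0101(✓)  0110(✓)  0111(✓)  1001(✓)  1011(✓)  1100(✓)  1101(✓)  1110(✓)
size-2^1 implicants → -011  -100(✓)  -101(✓)  -110(✓)  0-00(✓)  0-10(✓)  0-11(✓)  00-0(✓)  001-(✓)  01-0(✓)  01-1(✓)  010-(✓)  011-(✓)  1-01  10-1  11-0(✓)  110-(✓)
size-2^2 implicants → -1-0  -10-  0--0  0-1-  01--
Unchecked terms (primes): -011, -1-0, -10-, 0--0, 0-1-, 01--, 1-01, 10-1
Minterm coverage:
  m0 ⊆ 0--0 [E]
  m2 ⊆ 0--0,0-1-
  m3 ⊆ -011,0-1-
  m4 ⊆ -1-0,-10-,0--0,01--
  m5 ⊆ -10-,01--
  m6 ⊆ -1-0,0--0,0-1-,01--
  m7 ⊆ 0-1-,01--
  m9 ⊆ 1-01,10-1
  m11 ⊆ -011,10-1
  m12 ⊆ -1-0,-10-
  m13 ⊆ -10-,1-01
  m14 ⊆ -1-0 [E]
E = {-1-0, 0--0}
Petrick residual → -011, 01--, 1-01
Cover = b'cd + bd' + a'd' + a'b + ac'd  |cover|=5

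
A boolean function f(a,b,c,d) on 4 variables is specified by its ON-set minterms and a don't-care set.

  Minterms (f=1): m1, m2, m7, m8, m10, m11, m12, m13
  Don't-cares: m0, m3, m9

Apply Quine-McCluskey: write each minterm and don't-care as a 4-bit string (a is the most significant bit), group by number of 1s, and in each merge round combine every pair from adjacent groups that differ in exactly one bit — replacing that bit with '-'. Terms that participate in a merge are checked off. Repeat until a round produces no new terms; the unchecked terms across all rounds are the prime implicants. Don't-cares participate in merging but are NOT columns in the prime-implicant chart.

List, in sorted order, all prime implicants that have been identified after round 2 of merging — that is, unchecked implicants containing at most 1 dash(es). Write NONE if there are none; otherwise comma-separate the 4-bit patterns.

[col 0] 0000*, 0001*, 0010*, 0011*, 0111*, 1000*, 1001*, 1010*, 1011*, 1100*, 1101*
[col 1] -000*, -001*, -010*, -011*, 0-11, 00-0*, 00-1*, 000-*, 001-*, 1-00*, 1-01*, 10-0*, 10-1*, 100-*, 101-*, 110-*
[col 2] -0-0*, -0-1*, -00-*, -01-*, 00--*, 1-0-, 10--*
[col 3] -0--
Prime implicants: -0--, 0-11, 1-0-

0-11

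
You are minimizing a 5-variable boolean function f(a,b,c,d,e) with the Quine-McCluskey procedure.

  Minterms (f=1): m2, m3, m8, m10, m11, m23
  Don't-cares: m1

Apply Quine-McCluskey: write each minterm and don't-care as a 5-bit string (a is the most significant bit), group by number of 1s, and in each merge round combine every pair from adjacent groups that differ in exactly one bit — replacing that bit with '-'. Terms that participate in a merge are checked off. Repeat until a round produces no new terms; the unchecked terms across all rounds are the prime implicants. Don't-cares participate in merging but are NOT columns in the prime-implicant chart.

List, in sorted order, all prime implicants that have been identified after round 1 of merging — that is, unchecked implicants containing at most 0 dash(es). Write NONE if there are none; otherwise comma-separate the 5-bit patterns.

10111

Round 0: 00001✓ 00010✓ 00011✓ 01000✓ 01010✓ 01011✓ 10111
Round 1: 0-010✓ 0-011✓ 000-1 0001-✓ 010-0 0101-✓
Round 2: 0-01-
PIs = {0-01-, 000-1, 010-0, 10111}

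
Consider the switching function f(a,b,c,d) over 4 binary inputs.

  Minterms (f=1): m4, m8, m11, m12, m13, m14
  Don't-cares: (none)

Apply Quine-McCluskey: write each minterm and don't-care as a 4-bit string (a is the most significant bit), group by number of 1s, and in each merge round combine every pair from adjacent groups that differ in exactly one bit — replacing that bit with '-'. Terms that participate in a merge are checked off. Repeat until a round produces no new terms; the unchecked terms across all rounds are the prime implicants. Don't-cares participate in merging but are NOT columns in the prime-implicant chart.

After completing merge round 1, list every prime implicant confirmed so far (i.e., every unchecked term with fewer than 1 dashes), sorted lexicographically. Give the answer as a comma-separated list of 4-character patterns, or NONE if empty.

Round 0: 0100✓ 1000✓ 1011 1100✓ 1101✓ 1110✓
Round 1: -100 1-00 11-0 110-
PIs = {-100, 1-00, 1011, 11-0, 110-}

1011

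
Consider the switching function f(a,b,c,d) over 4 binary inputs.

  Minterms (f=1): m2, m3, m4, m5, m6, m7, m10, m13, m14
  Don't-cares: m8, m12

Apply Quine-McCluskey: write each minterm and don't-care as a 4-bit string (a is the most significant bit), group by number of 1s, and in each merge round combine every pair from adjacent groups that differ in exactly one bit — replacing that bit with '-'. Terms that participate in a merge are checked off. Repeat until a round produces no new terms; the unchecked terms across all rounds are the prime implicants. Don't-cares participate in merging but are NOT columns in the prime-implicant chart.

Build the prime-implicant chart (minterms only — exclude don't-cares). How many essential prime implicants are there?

2

[col 0] 0010*, 0011*, 0100*, 0101*, 0110*, 0111*, 1000*, 1010*, 1100*, 1101*, 1110*
[col 1] -010*, -100*, -101*, -110*, 0-10*, 0-11*, 001-*, 01-0*, 01-1*, 010-*, 011-*, 1-00*, 1-10*, 10-0*, 11-0*, 110-*
[col 2] --10, -1-0, -10-, 0-1-, 01--, 1--0
Prime implicants: --10, -1-0, -10-, 0-1-, 01--, 1--0
PI chart (minterm → PIs covering it):
  2 | --10,0-1-
  3 | 0-1-  (sole → essential)
  4 | -1-0,-10-,01--
  5 | -10-,01--
  6 | --10,-1-0,0-1-,01--
  7 | 0-1-,01--
  10 | --10,1--0
  13 | -10-  (sole → essential)
  14 | --10,-1-0,1--0
Essential prime implicants: -10-, 0-1-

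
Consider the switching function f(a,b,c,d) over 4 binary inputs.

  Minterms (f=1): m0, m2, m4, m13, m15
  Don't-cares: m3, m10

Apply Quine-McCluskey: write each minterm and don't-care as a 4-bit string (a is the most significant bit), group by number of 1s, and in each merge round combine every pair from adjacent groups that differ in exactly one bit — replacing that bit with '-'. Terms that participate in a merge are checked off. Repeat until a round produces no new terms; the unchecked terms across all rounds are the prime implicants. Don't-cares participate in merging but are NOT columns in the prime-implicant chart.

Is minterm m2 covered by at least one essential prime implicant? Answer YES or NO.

NO

[col 0] 0000*, 0010*, 0011*, 0100*, 1010*, 1101*, 1111*
[col 1] -010, 0-00, 00-0, 001-, 11-1
Prime implicants: -010, 0-00, 00-0, 001-, 11-1
PI chart (minterm → PIs covering it):
  0 | 0-00,00-0
  2 | -010,00-0,001-
  4 | 0-00  (sole → essential)
  13 | 11-1  (sole → essential)
  15 | 11-1  (sole → essential)
Essential prime implicants: 0-00, 11-1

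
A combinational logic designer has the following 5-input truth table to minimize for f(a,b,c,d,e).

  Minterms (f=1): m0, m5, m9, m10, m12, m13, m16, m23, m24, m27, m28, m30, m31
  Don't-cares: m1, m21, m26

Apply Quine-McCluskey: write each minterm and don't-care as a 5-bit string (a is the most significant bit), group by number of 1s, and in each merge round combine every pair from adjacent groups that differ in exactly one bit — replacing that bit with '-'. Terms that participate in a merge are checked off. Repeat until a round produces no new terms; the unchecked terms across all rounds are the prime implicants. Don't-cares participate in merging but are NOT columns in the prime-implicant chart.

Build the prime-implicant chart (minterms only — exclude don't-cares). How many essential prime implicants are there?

3

size-2^0 implicants → 00000(✓)  00001(✓)  00101(✓)  01001(✓)  01010(✓)  01100(✓)  01101(✓)  10000(✓)  10101(✓)  10111(✓)  11000(✓)  11010(✓)  11011(✓)  11100(✓)  11110(✓)  11111(✓)
size-2^1 implicants → -0000  -0101  -1010  -1100  0-001(✓)  0-101(✓)  00-01(✓)  0000-  01-01(✓)  0110-  1-000  1-111  101-1  11-00(✓)  11-10(✓)  11-11(✓)  110-0(✓)  1101-(✓)  111-0(✓)  1111-(✓)
size-2^2 implicants → 0--01  11--0  11-1-
Unchecked terms (primes): -0000, -0101, -1010, -1100, 0--01, 0000-, 0110-, 1-000, 1-111, 101-1, 11--0, 11-1-
Minterm coverage:
  m0 ⊆ -0000,0000-
  m5 ⊆ -0101,0--01
  m9 ⊆ 0--01 [E]
  m10 ⊆ -1010 [E]
  m12 ⊆ -1100,0110-
  m13 ⊆ 0--01,0110-
  m16 ⊆ -0000,1-000
  m23 ⊆ 1-111,101-1
  m24 ⊆ 1-000,11--0
  m27 ⊆ 11-1- [E]
  m28 ⊆ -1100,11--0
  m30 ⊆ 11--0,11-1-
  m31 ⊆ 1-111,11-1-
E = {-1010, 0--01, 11-1-}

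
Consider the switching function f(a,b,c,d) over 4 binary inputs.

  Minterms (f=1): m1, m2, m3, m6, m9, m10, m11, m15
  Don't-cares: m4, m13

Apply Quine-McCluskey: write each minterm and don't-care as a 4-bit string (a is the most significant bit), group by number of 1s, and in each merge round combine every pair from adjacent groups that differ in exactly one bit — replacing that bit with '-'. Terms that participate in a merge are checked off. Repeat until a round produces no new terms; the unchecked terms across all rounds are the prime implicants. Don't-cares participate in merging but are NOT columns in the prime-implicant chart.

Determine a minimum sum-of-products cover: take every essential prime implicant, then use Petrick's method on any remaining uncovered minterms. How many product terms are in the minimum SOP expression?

Round 0: 0001✓ 0010✓ 0011✓ 0100✓ 0110✓ 1001✓ 1010✓ 1011✓ 1101✓ 1111✓
Round 1: -001✓ -010✓ -011✓ 0-10 00-1✓ 001-✓ 01-0 1-01✓ 1-11✓ 10-1✓ 101-✓ 11-1✓
Round 2: -0-1 -01- 1--1
PIs = {-0-1, -01-, 0-10, 01-0, 1--1}
Coverage chart:
  m1: -0-1 ←essential
  m2: -01-,0-10
  m3: -0-1,-01-
  m6: 0-10,01-0
  m9: -0-1,1--1
  m10: -01- ←essential
  m11: -0-1,-01-,1--1
  m15: 1--1 ←essential
Essential: -0-1, -01-, 1--1
Petrick residual → 0-10
Min cover (4 terms): b'd + b'c + a'cd' + ad

4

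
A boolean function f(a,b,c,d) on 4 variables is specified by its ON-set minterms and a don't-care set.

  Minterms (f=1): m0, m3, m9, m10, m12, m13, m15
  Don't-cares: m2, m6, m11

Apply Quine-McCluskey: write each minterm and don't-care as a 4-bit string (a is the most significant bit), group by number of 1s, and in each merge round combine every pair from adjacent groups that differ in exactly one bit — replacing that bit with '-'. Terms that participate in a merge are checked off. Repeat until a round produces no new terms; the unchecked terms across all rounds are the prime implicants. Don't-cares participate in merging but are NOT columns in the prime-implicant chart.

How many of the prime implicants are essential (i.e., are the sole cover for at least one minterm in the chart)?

size-2^0 implicants → 0000(✓)  0010(✓)  0011(✓)  0110(✓)  1001(✓)  1010(✓)  1011(✓)  1100(✓)  1101(✓)  1111(✓)
size-2^1 implicants → -010(✓)  -011(✓)  0-10  00-0  001-(✓)  1-01(✓)  1-11(✓)  10-1(✓)  101-(✓)  11-1(✓)  110-
size-2^2 implicants → -01-  1--1
Unchecked terms (primes): -01-, 0-10, 00-0, 1--1, 110-
Minterm coverage:
  m0 ⊆ 00-0 [E]
  m3 ⊆ -01- [E]
  m9 ⊆ 1--1 [E]
  m10 ⊆ -01- [E]
  m12 ⊆ 110- [E]
  m13 ⊆ 1--1,110-
  m15 ⊆ 1--1 [E]
E = {-01-, 00-0, 1--1, 110-}

4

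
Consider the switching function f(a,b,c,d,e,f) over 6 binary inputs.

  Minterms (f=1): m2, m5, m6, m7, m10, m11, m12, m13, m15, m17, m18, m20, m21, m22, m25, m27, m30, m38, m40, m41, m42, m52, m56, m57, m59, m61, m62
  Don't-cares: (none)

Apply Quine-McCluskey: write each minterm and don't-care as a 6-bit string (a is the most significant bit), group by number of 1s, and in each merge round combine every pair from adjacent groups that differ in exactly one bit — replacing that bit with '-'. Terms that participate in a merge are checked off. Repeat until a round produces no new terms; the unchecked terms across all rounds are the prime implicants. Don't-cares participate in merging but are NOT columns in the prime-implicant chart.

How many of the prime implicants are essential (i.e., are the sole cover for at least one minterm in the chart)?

Round 0: 000010✓ 000101✓ 000110✓ 000111✓ 001010✓ 001011✓ 001100✓ 001101✓ 001111✓ 010001✓ 010010✓ 010100✓ 010101✓ 010110✓ 011001✓ 011011✓ 011110✓ 100110✓ 101000✓ 101001✓ 101010✓ 110100✓ 111000✓ 111001✓ 111011✓ 111101✓ 111110✓
Round 1: -00110 -01010 -10100 -11001✓ -11011✓ -11110 0-0010✓ 0-0101 0-0110✓ 0-1011 00-010 00-101✓ 00-111✓ 000-10✓ 0001-1✓ 00011- 001-11 00101- 0011-1✓ 00110- 01-001 01-110 010-01 010-10✓ 0101-0 01010- 0110-1✓ 1-1000✓ 1-1001✓ 1010-0 10100-✓ 111-01 1110-1✓ 11100-✓
Round 2: -110-1 0-0-10 00-1-1 1-100-
PIs = {-00110, -01010, -10100, -110-1, -11110, 0-0-10, 0-0101, 0-1011, 00-010, 00-1-1, 00011-, 001-11, 00101-, 00110-, 01-001, 01-110, 010-01, 0101-0, 01010-, 1-100-, 1010-0, 111-01}
Coverage chart:
  m2: 0-0-10,00-010
  m5: 0-0101,00-1-1
  m6: -00110,0-0-10,00011-
  m7: 00-1-1,00011-
  m10: -01010,00-010,00101-
  m11: 0-1011,001-11,00101-
  m12: 00110- ←essential
  m13: 00-1-1,00110-
  m15: 00-1-1,001-11
  m17: 01-001,010-01
  m18: 0-0-10 ←essential
  m20: -10100,0101-0,01010-
  m21: 0-0101,010-01,01010-
  m22: 0-0-10,01-110,0101-0
  m25: -110-1,01-001
  m27: -110-1,0-1011
  m30: -11110,01-110
  m38: -00110 ←essential
  m40: 1-100-,1010-0
  m41: 1-100- ←essential
  m42: -01010,1010-0
  m52: -10100 ←essential
  m56: 1-100- ←essential
  m57: -110-1,1-100-,111-01
  m59: -110-1 ←essential
  m61: 111-01 ←essential
  m62: -11110 ←essential
Essential: -00110, -10100, -110-1, -11110, 0-0-10, 00110-, 1-100-, 111-01

8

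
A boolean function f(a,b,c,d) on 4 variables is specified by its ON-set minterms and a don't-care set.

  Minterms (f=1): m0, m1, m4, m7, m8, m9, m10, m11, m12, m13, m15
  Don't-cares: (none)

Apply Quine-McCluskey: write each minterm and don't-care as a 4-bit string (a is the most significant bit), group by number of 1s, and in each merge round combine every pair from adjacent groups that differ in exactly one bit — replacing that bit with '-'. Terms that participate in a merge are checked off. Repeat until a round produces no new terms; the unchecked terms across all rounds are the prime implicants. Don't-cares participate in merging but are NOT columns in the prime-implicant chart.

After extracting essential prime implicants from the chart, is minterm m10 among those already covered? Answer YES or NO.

size-2^0 implicants → 0000(✓)  0001(✓)  0100(✓)  0111(✓)  1000(✓)  1001(✓)  1010(✓)  1011(✓)  1100(✓)  1101(✓)  1111(✓)
size-2^1 implicants → -000(✓)  -001(✓)  -100(✓)  -111  0-00(✓)  000-(✓)  1-00(✓)  1-01(✓)  1-11(✓)  10-0(✓)  10-1(✓)  100-(✓)  101-(✓)  11-1(✓)  110-(✓)
size-2^2 implicants → --00  -00-  1--1  1-0-  10--
Unchecked terms (primes): --00, -00-, -111, 1--1, 1-0-, 10--
Minterm coverage:
  m0 ⊆ --00,-00-
  m1 ⊆ -00- [E]
  m4 ⊆ --00 [E]
  m7 ⊆ -111 [E]
  m8 ⊆ --00,-00-,1-0-,10--
  m9 ⊆ -00-,1--1,1-0-,10--
  m10 ⊆ 10-- [E]
  m11 ⊆ 1--1,10--
  m12 ⊆ --00,1-0-
  m13 ⊆ 1--1,1-0-
  m15 ⊆ -111,1--1
E = {--00, -00-, -111, 10--}

YES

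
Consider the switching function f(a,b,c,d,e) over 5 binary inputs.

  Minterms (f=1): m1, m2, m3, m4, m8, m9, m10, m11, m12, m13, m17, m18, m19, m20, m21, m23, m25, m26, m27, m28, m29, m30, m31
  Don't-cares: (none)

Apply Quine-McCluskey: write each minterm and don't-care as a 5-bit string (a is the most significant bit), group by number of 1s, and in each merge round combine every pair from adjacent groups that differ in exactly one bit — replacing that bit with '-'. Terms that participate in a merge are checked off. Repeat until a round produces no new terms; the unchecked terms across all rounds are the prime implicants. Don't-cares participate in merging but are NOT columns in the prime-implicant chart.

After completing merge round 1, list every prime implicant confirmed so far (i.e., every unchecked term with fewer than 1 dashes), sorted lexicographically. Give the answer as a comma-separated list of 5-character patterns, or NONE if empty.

NONE

size-2^0 implicants → 00001(✓)  00010(✓)  00011(✓)  00100(✓)  01000(✓)  01001(✓)  01010(✓)  01011(✓)  01100(✓)  01101(✓)  10001(✓)  10010(✓)  10011(✓)  10100(✓)  10101(✓)  10111(✓)  11001(✓)  11010(✓)  11011(✓)  11100(✓)  11101(✓)  11110(✓)  11111(✓)
size-2^1 implicants → -0001(✓)  -0010(✓)  -0011(✓)  -0100(✓)  -1001(✓)  -1010(✓)  -1011(✓)  -1100(✓)  -1101(✓)  0-001(✓)  0-010(✓)  0-011(✓)  0-100(✓)  000-1(✓)  0001-(✓)  01-00(✓)  01-01(✓)  010-0(✓)  010-1(✓)  0100-(✓)  0101-(✓)  0110-(✓)  1-001(✓)  1-010(✓)  1-011(✓)  1-100(✓)  1-101(✓)  1-111(✓)  10-01(✓)  10-11(✓)  100-1(✓)  1001-(✓)  101-1(✓)  1010-(✓)  11-01(✓)  11-10(✓)  11-11(✓)  110-1(✓)  1101-(✓)  111-0(✓)  111-1(✓)  1110-(✓)  1111-(✓)
size-2^2 implicants → --001(✓)  --010(✓)  --011(✓)  --100  -00-1(✓)  -001-(✓)  -1-01  -10-1(✓)  -101-(✓)  -110-  0-0-1(✓)  0-01-(✓)  01-0-  010--  1--01(✓)  1--11(✓)  1-0-1(✓)  1-01-(✓)  1-1-1(✓)  1-10-  10--1(✓)  11--1(✓)  11-1-  111--
size-2^3 implicants → --0-1  --01-  1---1
Unchecked terms (primes): --0-1, --01-, --100, -1-01, -110-, 01-0-, 010--, 1---1, 1-10-, 11-1-, 111--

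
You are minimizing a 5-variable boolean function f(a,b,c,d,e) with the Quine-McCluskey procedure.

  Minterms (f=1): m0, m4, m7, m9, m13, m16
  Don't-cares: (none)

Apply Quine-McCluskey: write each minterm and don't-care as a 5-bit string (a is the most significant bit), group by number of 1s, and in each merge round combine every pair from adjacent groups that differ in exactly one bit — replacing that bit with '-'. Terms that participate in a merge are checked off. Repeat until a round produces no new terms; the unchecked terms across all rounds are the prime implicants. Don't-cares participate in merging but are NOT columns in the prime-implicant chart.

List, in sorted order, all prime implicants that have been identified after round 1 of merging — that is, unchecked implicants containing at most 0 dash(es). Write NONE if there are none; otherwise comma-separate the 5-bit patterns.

Round 0: 00000✓ 00100✓ 00111 01001✓ 01101✓ 10000✓
Round 1: -0000 00-00 01-01
PIs = {-0000, 00-00, 00111, 01-01}

00111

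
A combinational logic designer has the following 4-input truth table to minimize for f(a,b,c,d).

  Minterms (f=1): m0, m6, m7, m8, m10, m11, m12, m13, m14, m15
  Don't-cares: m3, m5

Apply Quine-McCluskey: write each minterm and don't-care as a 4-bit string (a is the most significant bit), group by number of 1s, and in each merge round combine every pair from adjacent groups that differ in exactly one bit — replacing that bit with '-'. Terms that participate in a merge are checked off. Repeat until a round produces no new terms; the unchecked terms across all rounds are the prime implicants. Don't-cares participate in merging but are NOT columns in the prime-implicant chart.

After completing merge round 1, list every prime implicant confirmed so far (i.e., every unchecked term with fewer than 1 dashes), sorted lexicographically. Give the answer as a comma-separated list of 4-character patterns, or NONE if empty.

NONE

[col 0] 0000*, 0011*, 0101*, 0110*, 0111*, 1000*, 1010*, 1011*, 1100*, 1101*, 1110*, 1111*
[col 1] -000, -011*, -101*, -110*, -111*, 0-11*, 01-1*, 011-*, 1-00*, 1-10*, 1-11*, 10-0*, 101-*, 11-0*, 11-1*, 110-*, 111-*
[col 2] --11, -1-1, -11-, 1--0, 1-1-, 11--
Prime implicants: --11, -000, -1-1, -11-, 1--0, 1-1-, 11--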